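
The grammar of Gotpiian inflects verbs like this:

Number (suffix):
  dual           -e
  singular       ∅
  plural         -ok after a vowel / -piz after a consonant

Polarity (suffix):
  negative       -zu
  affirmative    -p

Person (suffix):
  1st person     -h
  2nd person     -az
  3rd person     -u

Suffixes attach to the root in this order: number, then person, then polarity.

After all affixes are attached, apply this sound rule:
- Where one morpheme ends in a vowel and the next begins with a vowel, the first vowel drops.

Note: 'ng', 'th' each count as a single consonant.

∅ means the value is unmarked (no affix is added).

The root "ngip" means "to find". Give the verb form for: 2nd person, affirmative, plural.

Attach number plural -piz (after consonant 'p') → ngippiz.
Attach person 2nd person -az → ngippizaz.
Attach polarity affirmative -p → ngippizazp.
Vowel deletion: no change.

ngippizazp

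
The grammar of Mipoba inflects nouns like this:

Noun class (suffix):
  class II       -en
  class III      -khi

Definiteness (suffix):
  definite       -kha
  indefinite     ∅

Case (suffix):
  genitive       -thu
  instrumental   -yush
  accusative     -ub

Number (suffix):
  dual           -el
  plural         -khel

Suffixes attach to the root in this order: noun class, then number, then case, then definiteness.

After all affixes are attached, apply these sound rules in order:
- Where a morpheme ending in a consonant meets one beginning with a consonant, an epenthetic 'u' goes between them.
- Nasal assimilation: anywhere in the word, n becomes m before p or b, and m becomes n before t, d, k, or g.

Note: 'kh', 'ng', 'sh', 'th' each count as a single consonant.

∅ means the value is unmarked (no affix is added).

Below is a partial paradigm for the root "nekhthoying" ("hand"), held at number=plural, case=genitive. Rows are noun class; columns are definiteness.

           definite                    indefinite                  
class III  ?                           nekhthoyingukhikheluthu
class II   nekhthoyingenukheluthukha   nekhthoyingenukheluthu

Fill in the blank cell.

Attach noun class class III -khi → nekhthoyingkhi.
Attach number plural -khel → nekhthoyingkhikhel.
Attach case genitive -thu → nekhthoyingkhikhelthu.
Attach definiteness definite -kha → nekhthoyingkhikhelthukha.
Apply epenthesis: nekhthoyingkhikhelthukha → nekhthoyingukhikheluthukha.
Nasal assimilation: no change.

nekhthoyingukhikheluthukha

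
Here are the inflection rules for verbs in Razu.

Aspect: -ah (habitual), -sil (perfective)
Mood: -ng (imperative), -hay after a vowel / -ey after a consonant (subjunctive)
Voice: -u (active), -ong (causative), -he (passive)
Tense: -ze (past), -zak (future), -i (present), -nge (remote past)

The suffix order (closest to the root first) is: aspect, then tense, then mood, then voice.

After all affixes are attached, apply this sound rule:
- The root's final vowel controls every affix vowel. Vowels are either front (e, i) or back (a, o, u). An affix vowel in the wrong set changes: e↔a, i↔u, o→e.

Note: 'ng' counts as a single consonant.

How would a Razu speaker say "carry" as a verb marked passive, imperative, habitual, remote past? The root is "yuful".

Attach aspect habitual -ah → yufulah.
Attach tense remote past -nge → yufulahnge.
Attach mood imperative -ng → yufulahngeng.
Attach voice passive -he → yufulahngenghe.
Apply vowel harmony: yufulahngenghe → yufulahngangha.

yufulahngangha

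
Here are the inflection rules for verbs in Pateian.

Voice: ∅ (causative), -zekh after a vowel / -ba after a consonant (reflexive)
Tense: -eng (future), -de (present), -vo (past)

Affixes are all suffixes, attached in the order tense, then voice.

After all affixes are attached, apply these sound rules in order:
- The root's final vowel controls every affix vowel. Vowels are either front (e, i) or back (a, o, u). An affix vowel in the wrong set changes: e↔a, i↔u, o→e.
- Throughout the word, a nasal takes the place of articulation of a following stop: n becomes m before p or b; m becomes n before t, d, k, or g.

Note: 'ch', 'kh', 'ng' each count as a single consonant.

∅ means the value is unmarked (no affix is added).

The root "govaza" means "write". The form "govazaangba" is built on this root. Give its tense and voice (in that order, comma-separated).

future, reflexive

Segment: govaza-eng-ba.
tense: -eng → future.
voice: -zekh/ba → reflexive.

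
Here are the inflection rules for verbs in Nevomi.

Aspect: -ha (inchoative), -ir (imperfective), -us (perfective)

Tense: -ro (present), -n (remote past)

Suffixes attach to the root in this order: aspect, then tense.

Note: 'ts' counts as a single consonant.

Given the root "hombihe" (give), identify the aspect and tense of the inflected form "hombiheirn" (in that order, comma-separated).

imperfective, remote past

Segment: hombihe-ir-n.
aspect: -ir → imperfective.
tense: -n → remote past.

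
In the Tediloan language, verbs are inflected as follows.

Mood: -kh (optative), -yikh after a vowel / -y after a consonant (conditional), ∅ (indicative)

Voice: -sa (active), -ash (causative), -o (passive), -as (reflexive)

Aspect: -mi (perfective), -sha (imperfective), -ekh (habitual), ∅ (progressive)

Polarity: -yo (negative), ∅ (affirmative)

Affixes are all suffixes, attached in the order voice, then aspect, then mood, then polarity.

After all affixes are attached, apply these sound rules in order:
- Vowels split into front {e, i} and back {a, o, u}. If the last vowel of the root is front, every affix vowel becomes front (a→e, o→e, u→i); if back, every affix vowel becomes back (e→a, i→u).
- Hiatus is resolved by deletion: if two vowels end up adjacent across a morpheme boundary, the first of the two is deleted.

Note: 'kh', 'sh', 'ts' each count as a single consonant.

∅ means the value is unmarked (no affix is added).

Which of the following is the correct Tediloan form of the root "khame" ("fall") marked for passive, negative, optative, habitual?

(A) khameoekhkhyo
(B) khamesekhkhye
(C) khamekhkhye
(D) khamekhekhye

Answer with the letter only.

C

Attach voice passive -o → khameo.
Attach aspect habitual -ekh → khameoekh.
Attach mood optative -kh → khameoekhkh.
Attach polarity negative -yo → khameoekhkhyo.
Apply vowel harmony: khameoekhkhyo → khameeekhkhye.
Apply vowel deletion: khameeekhkhye → khamekhkhye.
So the correct form is khamekhkhye, option (C).
(B) khamesekhkhye is wrong: it uses active instead of passive for voice.
(A) khameoekhkhyo is wrong: it fails to apply the sound rule(s).
(D) khamekhekhye is wrong: it has the affixes in the wrong order.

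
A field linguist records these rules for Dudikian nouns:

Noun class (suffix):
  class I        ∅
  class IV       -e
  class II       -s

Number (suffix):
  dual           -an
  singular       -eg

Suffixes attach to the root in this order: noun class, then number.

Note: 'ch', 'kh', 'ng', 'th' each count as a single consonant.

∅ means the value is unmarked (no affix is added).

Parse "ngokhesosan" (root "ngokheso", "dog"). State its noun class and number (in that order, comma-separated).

class II, dual

Segment: ngokheso-s-an.
noun class: -s → class II.
number: -an → dual.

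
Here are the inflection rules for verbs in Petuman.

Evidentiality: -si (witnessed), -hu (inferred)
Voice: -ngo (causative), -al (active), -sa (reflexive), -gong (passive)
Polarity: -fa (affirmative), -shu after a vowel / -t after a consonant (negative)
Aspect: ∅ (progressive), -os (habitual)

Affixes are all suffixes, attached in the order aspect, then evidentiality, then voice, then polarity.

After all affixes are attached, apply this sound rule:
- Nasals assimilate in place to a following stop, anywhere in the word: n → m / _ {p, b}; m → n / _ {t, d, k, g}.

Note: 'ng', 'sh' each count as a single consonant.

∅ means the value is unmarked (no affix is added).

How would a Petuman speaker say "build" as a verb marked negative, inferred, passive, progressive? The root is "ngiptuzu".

ngiptuzuhugongt

aspect = progressive: zero marking, form stays ngiptuzu.
Attach evidentiality inferred -hu → ngiptuzuhu.
Attach voice passive -gong → ngiptuzuhugong.
Attach polarity negative -t (after consonant 'ng') → ngiptuzuhugongt.
Nasal assimilation: no change.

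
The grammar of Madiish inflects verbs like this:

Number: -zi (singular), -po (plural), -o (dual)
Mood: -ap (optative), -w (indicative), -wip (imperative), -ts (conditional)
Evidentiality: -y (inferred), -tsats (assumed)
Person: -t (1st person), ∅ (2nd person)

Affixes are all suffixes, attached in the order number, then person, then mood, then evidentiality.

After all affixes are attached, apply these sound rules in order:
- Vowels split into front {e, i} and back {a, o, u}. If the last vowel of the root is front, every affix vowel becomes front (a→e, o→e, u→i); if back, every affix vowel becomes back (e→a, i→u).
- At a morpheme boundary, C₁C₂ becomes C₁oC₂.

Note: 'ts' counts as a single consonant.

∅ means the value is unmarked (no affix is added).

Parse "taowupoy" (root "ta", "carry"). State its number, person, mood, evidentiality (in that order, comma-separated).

dual, 2nd person, imperative, inferred

Segment: ta-o-wip-y.
number: -o → dual.
person: ∅ → 2nd person.
mood: -wip → imperative.
evidentiality: -y → inferred.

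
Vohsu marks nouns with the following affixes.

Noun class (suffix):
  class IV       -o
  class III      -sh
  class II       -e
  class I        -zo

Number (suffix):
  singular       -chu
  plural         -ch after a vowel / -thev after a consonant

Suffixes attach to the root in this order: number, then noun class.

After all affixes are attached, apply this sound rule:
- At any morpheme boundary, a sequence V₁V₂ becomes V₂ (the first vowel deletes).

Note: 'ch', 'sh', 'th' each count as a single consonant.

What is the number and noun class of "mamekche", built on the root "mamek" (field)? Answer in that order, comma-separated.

singular, class II

Segment: mamek-chu-e.
number: -chu → singular.
noun class: -e → class II.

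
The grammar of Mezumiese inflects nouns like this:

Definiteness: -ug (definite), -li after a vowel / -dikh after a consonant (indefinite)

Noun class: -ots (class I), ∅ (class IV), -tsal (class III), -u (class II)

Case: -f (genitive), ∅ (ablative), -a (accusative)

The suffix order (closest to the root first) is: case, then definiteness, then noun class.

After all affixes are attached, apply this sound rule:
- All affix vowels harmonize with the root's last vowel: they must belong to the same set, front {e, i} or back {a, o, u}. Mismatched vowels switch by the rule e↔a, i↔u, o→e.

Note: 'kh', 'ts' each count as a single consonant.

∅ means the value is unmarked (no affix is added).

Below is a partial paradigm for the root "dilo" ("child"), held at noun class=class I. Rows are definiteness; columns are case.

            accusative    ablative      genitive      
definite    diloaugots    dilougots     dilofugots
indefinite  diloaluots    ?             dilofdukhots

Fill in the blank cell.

case = ablative: zero marking, form stays dilo.
Attach definiteness indefinite -li (after vowel 'o') → diloli.
Attach noun class class I -ots → diloliots.
Apply vowel harmony: diloliots → diloluots.

diloluots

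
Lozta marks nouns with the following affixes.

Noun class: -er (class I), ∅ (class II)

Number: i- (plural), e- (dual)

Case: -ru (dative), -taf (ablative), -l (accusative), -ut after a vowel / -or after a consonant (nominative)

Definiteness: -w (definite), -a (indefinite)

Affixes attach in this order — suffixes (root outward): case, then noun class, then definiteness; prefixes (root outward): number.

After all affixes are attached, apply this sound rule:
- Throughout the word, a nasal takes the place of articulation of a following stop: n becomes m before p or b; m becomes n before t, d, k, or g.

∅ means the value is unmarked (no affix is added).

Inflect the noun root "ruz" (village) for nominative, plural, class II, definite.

Attach case nominative -or (after consonant 'z') → ruzor.
noun class = class II: zero marking, form stays ruzor.
Attach definiteness definite -w → ruzorw.
Attach number plural i- → iruzorw.
Nasal assimilation: no change.

iruzorw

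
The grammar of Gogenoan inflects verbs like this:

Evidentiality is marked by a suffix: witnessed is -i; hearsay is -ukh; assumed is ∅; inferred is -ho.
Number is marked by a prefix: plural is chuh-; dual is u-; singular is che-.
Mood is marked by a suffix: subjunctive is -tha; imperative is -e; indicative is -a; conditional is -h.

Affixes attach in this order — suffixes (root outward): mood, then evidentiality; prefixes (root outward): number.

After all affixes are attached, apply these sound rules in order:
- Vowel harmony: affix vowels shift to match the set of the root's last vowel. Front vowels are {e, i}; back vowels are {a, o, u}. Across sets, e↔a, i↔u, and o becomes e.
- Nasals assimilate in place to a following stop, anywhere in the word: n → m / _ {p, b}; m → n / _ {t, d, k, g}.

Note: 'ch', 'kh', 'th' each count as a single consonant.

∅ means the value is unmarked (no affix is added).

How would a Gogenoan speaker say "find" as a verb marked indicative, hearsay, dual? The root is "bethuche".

Attach mood indicative -a → bethuchea.
Attach number dual u- → ubethuchea.
Attach evidentiality hearsay -ukh → ubethucheaukh.
Apply vowel harmony: ubethucheaukh → ibethucheeikh.
Nasal assimilation: no change.

ibethucheeikh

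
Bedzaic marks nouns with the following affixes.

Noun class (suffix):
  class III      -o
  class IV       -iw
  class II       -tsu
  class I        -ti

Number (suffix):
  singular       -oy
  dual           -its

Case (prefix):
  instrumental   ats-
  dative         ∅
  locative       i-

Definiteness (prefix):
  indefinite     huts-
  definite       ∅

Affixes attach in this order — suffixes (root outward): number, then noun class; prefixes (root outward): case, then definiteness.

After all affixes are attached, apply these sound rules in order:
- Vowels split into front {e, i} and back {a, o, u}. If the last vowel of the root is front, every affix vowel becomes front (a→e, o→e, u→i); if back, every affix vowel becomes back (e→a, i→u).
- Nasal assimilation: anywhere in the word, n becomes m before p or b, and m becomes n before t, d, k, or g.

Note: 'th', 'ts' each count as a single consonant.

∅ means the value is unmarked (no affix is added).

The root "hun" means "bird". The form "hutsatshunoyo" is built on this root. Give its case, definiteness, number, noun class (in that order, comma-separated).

Segment: huts-ats-hun-oy-o.
case: ats- → instrumental.
definiteness: huts- → indefinite.
number: -oy → singular.
noun class: -o → class III.

instrumental, indefinite, singular, class III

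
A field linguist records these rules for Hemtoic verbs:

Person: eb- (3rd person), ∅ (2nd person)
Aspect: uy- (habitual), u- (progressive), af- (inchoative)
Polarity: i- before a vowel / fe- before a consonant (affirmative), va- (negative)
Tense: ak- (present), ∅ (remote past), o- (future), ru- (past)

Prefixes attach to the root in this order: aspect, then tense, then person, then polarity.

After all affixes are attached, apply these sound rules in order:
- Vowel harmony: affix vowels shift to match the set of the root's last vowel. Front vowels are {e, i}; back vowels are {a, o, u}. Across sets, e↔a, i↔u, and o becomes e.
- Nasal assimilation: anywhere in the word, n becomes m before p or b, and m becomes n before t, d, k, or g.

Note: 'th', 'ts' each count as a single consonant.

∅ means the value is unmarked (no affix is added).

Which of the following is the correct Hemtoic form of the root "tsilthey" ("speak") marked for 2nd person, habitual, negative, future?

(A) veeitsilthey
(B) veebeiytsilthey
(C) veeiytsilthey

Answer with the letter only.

C

Attach aspect habitual uy- → uytsilthey.
Attach tense future o- → ouytsilthey.
person = 2nd person: zero marking, form stays ouytsilthey.
Attach polarity negative va- → vaouytsilthey.
Apply vowel harmony: vaouytsilthey → veeiytsilthey.
Nasal assimilation: no change.
So the correct form is veeiytsilthey, option (C).
(B) veebeiytsilthey is wrong: it uses 3rd person instead of 2nd person for person.
(A) veeitsilthey is wrong: it uses progressive instead of habitual for aspect.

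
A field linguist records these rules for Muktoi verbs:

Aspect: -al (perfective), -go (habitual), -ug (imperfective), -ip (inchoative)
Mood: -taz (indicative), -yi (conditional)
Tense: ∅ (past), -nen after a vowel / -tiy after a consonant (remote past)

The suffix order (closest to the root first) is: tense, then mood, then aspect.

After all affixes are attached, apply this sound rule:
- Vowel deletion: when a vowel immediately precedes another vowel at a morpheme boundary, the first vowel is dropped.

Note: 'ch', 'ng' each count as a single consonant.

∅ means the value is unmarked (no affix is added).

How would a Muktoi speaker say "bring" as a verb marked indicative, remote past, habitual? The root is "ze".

zenentazgo

Attach tense remote past -nen (after vowel 'e') → zenen.
Attach mood indicative -taz → zenentaz.
Attach aspect habitual -go → zenentazgo.
Vowel deletion: no change.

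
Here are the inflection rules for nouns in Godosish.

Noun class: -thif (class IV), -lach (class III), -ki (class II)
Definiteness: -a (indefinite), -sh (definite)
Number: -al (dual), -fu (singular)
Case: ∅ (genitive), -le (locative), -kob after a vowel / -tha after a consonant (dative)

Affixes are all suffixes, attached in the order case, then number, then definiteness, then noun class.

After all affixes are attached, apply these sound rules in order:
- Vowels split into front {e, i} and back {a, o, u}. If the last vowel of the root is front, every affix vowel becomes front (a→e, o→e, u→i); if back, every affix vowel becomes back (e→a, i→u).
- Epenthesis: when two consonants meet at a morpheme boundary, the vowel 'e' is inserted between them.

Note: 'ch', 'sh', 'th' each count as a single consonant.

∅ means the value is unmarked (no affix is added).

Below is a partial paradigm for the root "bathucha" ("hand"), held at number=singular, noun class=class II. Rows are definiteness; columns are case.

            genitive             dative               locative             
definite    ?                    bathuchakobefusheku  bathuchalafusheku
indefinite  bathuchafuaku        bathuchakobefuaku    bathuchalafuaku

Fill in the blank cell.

case = genitive: zero marking, form stays bathucha.
Attach number singular -fu → bathuchafu.
Attach definiteness definite -sh → bathuchafush.
Attach noun class class II -ki → bathuchafushki.
Apply vowel harmony: bathuchafushki → bathuchafushku.
Apply epenthesis: bathuchafushku → bathuchafusheku.

bathuchafusheku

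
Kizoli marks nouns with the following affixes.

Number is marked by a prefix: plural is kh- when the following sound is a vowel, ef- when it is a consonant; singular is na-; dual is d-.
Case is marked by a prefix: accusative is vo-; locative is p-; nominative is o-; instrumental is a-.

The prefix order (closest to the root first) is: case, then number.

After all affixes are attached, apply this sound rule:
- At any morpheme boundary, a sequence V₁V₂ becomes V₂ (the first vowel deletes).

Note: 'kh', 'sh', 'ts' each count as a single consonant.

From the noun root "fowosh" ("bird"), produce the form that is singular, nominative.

nofowosh

Attach case nominative o- → ofowosh.
Attach number singular na- → naofowosh.
Apply vowel deletion: naofowosh → nofowosh.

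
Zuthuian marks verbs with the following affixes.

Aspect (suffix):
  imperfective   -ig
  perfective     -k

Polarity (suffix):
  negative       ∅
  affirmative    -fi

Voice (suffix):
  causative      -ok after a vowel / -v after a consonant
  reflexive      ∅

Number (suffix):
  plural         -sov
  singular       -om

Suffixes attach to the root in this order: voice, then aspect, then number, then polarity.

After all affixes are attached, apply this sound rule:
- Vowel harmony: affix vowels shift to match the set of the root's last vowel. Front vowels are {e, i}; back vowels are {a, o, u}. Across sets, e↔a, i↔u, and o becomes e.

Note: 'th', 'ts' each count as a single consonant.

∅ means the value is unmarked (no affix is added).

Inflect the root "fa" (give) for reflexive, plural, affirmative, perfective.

voice = reflexive: zero marking, form stays fa.
Attach aspect perfective -k → fak.
Attach number plural -sov → faksov.
Attach polarity affirmative -fi → faksovfi.
Apply vowel harmony: faksovfi → faksovfu.

faksovfu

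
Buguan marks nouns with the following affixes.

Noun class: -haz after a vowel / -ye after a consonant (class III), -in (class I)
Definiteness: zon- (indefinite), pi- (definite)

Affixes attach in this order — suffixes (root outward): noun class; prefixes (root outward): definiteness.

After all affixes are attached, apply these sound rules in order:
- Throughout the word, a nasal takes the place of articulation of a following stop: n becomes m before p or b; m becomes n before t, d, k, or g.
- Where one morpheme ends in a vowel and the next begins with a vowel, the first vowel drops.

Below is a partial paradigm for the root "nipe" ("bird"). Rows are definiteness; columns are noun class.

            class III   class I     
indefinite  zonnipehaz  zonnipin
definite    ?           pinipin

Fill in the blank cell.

Attach definiteness definite pi- → pinipe.
Attach noun class class III -haz (after vowel 'e') → pinipehaz.
Nasal assimilation: no change.
Vowel deletion: no change.

pinipehaz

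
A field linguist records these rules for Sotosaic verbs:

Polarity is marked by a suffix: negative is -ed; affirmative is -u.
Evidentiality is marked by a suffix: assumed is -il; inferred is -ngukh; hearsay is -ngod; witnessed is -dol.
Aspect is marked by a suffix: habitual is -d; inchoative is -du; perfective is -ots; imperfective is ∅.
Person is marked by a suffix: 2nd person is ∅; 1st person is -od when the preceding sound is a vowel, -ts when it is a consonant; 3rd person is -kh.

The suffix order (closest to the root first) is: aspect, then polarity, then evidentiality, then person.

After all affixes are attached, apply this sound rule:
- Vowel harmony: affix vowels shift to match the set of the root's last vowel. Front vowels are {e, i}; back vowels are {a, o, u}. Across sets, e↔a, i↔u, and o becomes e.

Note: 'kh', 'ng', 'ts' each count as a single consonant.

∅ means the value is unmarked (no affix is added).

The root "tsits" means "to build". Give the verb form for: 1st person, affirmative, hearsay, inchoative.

tsitsdiingedts

Attach aspect inchoative -du → tsitsdu.
Attach polarity affirmative -u → tsitsduu.
Attach evidentiality hearsay -ngod → tsitsduungod.
Attach person 1st person -ts (after consonant 'd') → tsitsduungodts.
Apply vowel harmony: tsitsduungodts → tsitsdiingedts.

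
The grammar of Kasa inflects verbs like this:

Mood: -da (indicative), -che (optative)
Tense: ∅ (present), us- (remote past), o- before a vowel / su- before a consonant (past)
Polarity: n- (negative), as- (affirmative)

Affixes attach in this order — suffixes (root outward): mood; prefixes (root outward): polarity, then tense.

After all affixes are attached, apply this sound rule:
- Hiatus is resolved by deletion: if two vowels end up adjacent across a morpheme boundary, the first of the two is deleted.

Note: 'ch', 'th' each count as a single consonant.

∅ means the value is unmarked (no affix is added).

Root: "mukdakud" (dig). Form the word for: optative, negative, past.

sunmukdakudche

Attach polarity negative n- → nmukdakud.
Attach tense past su- (before consonant 'n') → sunmukdakud.
Attach mood optative -che → sunmukdakudche.
Vowel deletion: no change.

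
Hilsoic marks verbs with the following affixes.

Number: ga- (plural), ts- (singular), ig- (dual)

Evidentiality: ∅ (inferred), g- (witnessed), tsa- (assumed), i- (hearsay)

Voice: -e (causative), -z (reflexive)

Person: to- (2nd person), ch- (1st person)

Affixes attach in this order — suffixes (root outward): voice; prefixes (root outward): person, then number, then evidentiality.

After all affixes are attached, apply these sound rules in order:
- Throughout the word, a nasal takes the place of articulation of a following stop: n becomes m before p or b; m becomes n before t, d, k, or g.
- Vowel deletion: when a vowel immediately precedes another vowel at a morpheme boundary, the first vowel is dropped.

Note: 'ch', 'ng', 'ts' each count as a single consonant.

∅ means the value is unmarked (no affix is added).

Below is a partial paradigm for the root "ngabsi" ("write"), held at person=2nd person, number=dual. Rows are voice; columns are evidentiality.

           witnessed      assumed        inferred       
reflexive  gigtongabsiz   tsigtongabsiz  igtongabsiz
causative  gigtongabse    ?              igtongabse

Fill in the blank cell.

tsigtongabse

Attach person 2nd person to- → tongabsi.
Attach number dual ig- → igtongabsi.
Attach evidentiality assumed tsa- → tsaigtongabsi.
Attach voice causative -e → tsaigtongabsie.
Nasal assimilation: no change.
Apply vowel deletion: tsaigtongabsie → tsigtongabse.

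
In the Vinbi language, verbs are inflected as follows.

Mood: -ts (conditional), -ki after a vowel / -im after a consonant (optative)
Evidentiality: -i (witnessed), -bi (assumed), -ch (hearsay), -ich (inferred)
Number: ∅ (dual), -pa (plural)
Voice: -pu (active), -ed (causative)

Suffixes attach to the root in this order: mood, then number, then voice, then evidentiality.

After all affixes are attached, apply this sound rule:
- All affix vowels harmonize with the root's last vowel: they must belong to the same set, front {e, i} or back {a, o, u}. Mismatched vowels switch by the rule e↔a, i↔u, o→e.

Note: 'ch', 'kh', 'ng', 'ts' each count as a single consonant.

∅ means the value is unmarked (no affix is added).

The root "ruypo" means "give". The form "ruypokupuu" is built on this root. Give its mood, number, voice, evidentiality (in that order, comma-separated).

Segment: ruypo-ki-pu-i.
mood: -ki/im → optative.
number: ∅ → dual.
voice: -pu → active.
evidentiality: -i → witnessed.

optative, dual, active, witnessed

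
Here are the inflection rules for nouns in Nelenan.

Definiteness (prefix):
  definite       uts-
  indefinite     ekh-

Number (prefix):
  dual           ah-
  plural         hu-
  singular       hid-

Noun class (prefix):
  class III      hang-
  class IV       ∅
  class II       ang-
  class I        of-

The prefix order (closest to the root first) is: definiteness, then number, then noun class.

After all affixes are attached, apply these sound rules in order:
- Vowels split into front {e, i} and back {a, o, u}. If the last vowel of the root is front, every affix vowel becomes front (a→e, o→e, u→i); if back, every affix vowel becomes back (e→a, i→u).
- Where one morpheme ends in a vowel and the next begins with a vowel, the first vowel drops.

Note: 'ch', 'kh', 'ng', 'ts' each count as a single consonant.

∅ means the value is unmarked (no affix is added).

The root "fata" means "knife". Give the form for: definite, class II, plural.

Attach definiteness definite uts- → utsfata.
Attach number plural hu- → huutsfata.
Attach noun class class II ang- → anghuutsfata.
Vowel harmony: no change.
Apply vowel deletion: anghuutsfata → anghutsfata.

anghutsfata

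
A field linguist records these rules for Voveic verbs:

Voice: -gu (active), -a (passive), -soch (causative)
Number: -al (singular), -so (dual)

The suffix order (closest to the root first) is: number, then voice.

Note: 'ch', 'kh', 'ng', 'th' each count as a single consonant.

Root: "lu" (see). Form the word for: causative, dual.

Attach number dual -so → luso.
Attach voice causative -soch → lusosoch.

lusosoch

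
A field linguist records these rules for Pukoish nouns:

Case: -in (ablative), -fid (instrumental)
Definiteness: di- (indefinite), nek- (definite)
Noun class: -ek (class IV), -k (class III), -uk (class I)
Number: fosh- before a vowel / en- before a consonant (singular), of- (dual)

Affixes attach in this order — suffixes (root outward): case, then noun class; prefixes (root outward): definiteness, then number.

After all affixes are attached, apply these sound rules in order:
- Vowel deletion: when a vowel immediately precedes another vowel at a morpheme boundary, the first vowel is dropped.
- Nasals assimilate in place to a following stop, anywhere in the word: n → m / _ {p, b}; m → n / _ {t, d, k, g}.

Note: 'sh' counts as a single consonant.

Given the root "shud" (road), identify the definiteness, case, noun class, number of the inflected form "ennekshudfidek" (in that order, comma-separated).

Segment: en-nek-shud-fid-ek.
definiteness: nek- → definite.
case: -fid → instrumental.
noun class: -ek → class IV.
number: fosh/en- → singular.

definite, instrumental, class IV, singular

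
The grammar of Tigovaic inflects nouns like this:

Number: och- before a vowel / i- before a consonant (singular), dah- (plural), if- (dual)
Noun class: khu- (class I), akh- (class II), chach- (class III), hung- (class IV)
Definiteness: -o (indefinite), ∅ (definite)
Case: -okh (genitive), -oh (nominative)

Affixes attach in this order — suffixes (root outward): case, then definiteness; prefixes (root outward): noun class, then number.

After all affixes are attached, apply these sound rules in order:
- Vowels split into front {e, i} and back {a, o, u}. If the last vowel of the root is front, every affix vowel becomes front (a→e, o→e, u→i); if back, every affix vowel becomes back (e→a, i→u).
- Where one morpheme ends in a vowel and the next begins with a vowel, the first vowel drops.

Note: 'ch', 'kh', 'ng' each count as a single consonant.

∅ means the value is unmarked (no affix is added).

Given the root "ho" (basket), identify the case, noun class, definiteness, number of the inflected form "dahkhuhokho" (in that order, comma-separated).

Segment: dah-khu-ho-okh-o.
case: -okh → genitive.
noun class: khu- → class I.
definiteness: -o → indefinite.
number: dah- → plural.

genitive, class I, indefinite, plural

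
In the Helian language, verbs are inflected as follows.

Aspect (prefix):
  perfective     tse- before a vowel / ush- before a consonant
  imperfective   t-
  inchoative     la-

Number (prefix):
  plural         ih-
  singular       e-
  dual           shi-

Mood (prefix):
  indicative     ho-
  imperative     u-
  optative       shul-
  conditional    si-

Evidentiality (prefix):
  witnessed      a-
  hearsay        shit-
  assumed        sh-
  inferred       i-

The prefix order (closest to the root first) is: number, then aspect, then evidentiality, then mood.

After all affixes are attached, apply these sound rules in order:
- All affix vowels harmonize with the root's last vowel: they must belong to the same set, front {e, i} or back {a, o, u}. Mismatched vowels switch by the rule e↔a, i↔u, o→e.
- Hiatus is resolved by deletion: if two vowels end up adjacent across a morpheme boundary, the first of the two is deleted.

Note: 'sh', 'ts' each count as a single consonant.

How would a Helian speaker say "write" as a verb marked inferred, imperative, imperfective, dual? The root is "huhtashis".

Attach number dual shi- → shihuhtashis.
Attach aspect imperfective t- → tshihuhtashis.
Attach evidentiality inferred i- → itshihuhtashis.
Attach mood imperative u- → uitshihuhtashis.
Apply vowel harmony: uitshihuhtashis → iitshihuhtashis.
Apply vowel deletion: iitshihuhtashis → itshihuhtashis.

itshihuhtashis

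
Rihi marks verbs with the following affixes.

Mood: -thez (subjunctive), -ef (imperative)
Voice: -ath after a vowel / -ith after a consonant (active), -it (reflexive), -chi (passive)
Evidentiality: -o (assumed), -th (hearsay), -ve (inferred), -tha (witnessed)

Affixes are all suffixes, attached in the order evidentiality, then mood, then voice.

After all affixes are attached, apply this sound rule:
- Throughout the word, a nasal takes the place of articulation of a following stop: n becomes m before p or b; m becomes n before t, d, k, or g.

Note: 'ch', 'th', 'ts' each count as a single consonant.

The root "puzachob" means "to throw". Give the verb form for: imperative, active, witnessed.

puzachobthaefith

Attach evidentiality witnessed -tha → puzachobtha.
Attach mood imperative -ef → puzachobthaef.
Attach voice active -ith (after consonant 'f') → puzachobthaefith.
Nasal assimilation: no change.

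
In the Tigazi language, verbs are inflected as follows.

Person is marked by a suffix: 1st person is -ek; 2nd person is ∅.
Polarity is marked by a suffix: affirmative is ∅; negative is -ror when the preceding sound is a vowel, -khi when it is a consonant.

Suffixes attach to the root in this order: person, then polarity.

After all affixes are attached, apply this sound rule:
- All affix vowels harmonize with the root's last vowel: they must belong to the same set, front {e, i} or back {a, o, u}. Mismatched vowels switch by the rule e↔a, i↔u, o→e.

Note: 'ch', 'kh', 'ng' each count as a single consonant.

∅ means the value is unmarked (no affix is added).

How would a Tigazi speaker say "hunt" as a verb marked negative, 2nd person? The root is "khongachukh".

khongachukhkhu

person = 2nd person: zero marking, form stays khongachukh.
Attach polarity negative -khi (after consonant 'kh') → khongachukhkhi.
Apply vowel harmony: khongachukhkhi → khongachukhkhu.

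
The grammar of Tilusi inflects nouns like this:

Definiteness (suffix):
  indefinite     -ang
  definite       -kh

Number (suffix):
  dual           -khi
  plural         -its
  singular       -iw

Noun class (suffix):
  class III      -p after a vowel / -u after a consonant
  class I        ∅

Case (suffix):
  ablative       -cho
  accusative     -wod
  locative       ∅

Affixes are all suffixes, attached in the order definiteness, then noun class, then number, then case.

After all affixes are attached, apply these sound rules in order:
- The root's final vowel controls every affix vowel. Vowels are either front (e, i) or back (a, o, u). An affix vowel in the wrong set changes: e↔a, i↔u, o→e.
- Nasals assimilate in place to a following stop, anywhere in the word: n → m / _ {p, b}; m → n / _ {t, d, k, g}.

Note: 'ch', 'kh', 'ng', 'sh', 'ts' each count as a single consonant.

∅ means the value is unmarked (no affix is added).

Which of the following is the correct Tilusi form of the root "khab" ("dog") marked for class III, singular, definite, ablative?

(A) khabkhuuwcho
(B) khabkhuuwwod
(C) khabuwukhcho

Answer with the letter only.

A

Attach definiteness definite -kh → khabkh.
Attach noun class class III -u (after consonant 'kh') → khabkhu.
Attach number singular -iw → khabkhuiw.
Attach case ablative -cho → khabkhuiwcho.
Apply vowel harmony: khabkhuiwcho → khabkhuuwcho.
Nasal assimilation: no change.
So the correct form is khabkhuuwcho, option (A).
(B) khabkhuuwwod is wrong: it uses accusative instead of ablative for case.
(C) khabuwukhcho is wrong: it has the affixes in the wrong order.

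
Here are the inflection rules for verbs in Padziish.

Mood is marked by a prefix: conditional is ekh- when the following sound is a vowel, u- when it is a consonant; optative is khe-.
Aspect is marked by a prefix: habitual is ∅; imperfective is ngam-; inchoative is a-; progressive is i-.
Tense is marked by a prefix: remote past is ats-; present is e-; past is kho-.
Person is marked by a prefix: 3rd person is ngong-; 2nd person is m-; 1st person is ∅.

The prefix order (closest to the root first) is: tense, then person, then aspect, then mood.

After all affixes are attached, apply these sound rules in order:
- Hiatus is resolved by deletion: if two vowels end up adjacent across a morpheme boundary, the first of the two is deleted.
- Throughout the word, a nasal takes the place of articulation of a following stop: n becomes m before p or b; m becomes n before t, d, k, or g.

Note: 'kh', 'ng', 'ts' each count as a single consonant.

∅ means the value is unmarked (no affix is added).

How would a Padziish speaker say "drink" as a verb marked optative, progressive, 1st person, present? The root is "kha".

Attach tense present e- → ekha.
person = 1st person: zero marking, form stays ekha.
Attach aspect progressive i- → iekha.
Attach mood optative khe- → kheiekha.
Apply vowel deletion: kheiekha → khekha.
Nasal assimilation: no change.

khekha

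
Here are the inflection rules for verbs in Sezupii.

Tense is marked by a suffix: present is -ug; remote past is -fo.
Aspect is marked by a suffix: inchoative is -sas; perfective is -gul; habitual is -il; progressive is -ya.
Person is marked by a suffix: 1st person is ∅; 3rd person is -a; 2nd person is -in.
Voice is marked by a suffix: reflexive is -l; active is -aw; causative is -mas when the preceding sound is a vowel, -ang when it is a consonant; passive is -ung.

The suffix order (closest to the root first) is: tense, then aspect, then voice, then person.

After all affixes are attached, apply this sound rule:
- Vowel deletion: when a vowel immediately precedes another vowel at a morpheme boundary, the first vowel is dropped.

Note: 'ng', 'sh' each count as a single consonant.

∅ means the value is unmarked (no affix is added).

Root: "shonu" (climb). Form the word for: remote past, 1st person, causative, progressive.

shonufoyamas

Attach tense remote past -fo → shonufo.
Attach aspect progressive -ya → shonufoya.
Attach voice causative -mas (after vowel 'a') → shonufoyamas.
person = 1st person: zero marking, form stays shonufoyamas.
Vowel deletion: no change.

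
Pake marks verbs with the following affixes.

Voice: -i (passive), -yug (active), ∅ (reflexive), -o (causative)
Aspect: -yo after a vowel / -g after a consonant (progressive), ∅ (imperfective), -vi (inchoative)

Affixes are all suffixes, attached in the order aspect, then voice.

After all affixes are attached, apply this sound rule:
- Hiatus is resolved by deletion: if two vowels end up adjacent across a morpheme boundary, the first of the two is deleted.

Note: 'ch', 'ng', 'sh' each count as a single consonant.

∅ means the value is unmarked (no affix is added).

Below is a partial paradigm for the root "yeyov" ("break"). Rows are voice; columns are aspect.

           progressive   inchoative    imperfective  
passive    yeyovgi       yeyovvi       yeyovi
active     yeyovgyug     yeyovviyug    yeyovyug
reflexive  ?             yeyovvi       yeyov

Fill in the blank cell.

Attach aspect progressive -g (after consonant 'v') → yeyovg.
voice = reflexive: zero marking, form stays yeyovg.
Vowel deletion: no change.

yeyovg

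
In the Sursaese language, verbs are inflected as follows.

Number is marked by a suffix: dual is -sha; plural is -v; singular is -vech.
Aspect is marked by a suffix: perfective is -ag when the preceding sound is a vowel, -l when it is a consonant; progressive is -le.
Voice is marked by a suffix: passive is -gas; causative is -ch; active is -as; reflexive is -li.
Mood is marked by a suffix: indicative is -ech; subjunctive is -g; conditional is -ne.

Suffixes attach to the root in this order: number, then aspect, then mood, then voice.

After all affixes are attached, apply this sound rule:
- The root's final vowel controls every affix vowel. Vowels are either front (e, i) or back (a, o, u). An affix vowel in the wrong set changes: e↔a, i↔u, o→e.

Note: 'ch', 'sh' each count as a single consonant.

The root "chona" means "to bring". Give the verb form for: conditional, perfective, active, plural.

chonavlnaas

Attach number plural -v → chonav.
Attach aspect perfective -l (after consonant 'v') → chonavl.
Attach mood conditional -ne → chonavlne.
Attach voice active -as → chonavlneas.
Apply vowel harmony: chonavlneas → chonavlnaas.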